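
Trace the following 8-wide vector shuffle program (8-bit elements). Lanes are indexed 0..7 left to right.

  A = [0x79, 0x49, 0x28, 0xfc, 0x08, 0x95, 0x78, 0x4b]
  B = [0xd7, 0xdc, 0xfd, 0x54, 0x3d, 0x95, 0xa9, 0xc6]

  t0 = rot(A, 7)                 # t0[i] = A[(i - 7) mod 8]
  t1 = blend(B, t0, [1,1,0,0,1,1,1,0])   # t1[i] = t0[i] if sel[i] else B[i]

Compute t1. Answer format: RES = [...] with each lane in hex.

RES = [0x49, 0x28, 0xfd, 0x54, 0x95, 0x78, 0x4b, 0xc6]

  t0: 49 28 fc 08 95 78 4b 79
  t1: 49 28 fd 54 95 78 4b c6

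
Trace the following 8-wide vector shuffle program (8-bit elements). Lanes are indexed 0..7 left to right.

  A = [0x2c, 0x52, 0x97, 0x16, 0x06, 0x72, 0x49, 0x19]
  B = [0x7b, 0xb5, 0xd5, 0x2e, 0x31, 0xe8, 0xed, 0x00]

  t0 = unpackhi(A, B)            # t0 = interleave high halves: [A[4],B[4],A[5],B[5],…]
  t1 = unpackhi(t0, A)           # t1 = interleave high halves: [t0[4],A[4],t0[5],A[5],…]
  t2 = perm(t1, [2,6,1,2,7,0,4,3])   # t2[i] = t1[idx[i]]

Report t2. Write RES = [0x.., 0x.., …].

  t0: 06 31 72 e8 49 ed 19 00
  t1: 49 06 ed 72 19 49 00 19
  t2: ed 00 06 ed 19 49 19 72

RES = [ 0xed  0x00  0x06  0xed  0x19  0x49  0x19  0x72 ]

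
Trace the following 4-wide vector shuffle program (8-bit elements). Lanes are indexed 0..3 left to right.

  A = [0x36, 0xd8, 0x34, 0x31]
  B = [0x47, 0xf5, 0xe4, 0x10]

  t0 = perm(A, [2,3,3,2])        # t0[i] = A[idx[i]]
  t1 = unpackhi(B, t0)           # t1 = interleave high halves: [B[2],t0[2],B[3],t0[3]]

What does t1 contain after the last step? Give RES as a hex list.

RES = [0xe4, 0x31, 0x10, 0x34]

t0 = [0x34, 0x31, 0x31, 0x34]
t1 = [0xe4, 0x31, 0x10, 0x34]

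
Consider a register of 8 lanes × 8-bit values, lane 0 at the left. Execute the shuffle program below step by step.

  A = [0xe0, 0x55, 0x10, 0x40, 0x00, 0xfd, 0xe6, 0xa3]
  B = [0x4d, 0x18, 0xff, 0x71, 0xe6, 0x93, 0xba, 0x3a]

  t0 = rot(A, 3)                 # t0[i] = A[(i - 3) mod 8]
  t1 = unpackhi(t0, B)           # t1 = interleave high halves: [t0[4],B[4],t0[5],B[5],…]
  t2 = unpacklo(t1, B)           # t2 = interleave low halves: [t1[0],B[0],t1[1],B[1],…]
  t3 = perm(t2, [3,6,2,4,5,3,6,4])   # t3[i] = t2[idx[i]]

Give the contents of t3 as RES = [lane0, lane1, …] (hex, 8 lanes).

RES = [0x18, 0x93, 0xe6, 0x10, 0xff, 0x18, 0x93, 0x10]

→ t0 |fd|e6|a3|e0|55|10|40|00|
→ t1 |55|e6|10|93|40|ba|00|3a|
→ t2 |55|4d|e6|18|10|ff|93|71|
→ t3 |18|93|e6|10|ff|18|93|10|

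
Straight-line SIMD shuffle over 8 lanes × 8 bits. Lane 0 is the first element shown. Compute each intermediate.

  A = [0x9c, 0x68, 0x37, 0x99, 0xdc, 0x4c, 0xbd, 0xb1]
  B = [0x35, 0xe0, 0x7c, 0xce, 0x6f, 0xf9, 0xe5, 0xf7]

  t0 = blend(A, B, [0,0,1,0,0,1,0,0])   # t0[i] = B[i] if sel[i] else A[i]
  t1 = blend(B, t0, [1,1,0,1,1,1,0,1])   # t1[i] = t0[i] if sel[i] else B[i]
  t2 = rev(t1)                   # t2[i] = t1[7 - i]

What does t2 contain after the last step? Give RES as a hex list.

RES = [ 0xb1  0xe5  0xf9  0xdc  0x99  0x7c  0x68  0x9c ]

→ t0 |9c|68|7c|99|dc|f9|bd|b1|
→ t1 |9c|68|7c|99|dc|f9|e5|b1|
→ t2 |b1|e5|f9|dc|99|7c|68|9c|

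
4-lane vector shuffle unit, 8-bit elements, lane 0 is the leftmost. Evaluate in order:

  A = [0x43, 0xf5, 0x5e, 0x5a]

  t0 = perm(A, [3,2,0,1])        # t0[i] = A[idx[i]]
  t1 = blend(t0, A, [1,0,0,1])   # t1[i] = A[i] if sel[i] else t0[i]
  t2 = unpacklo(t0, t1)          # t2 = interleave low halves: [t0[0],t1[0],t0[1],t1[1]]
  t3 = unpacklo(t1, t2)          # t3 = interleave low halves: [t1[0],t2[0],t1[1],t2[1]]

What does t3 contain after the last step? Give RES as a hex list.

  t0: 5a 5e 43 f5
  t1: 43 5e 43 5a
  t2: 5a 43 5e 5e
  t3: 43 5a 5e 43

RES = [0x43, 0x5a, 0x5e, 0x43]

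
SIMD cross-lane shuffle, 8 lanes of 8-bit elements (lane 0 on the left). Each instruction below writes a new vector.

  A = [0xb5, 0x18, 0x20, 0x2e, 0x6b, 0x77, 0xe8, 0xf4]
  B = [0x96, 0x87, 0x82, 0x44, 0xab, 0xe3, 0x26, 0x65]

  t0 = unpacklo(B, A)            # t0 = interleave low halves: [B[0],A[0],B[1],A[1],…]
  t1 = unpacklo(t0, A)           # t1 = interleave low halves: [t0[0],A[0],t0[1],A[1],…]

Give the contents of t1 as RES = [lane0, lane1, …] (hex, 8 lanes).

RES = [0x96, 0xb5, 0xb5, 0x18, 0x87, 0x20, 0x18, 0x2e]

t0 = [0x96, 0xb5, 0x87, 0x18, 0x82, 0x20, 0x44, 0x2e]
t1 = [0x96, 0xb5, 0xb5, 0x18, 0x87, 0x20, 0x18, 0x2e]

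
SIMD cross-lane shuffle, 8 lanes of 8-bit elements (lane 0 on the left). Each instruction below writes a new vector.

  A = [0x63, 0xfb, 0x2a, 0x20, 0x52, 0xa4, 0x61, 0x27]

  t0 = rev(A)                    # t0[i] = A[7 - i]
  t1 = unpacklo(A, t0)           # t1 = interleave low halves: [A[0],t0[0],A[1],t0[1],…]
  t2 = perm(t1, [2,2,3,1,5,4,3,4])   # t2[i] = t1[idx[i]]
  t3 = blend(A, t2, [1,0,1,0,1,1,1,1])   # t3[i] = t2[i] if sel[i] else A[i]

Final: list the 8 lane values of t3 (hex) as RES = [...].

RES = [ 0xfb  0xfb  0x61  0x20  0xa4  0x2a  0x61  0x2a ]

  t0: 27 61 a4 52 20 2a fb 63
  t1: 63 27 fb 61 2a a4 20 52
  t2: fb fb 61 27 a4 2a 61 2a
  t3: fb fb 61 20 a4 2a 61 2a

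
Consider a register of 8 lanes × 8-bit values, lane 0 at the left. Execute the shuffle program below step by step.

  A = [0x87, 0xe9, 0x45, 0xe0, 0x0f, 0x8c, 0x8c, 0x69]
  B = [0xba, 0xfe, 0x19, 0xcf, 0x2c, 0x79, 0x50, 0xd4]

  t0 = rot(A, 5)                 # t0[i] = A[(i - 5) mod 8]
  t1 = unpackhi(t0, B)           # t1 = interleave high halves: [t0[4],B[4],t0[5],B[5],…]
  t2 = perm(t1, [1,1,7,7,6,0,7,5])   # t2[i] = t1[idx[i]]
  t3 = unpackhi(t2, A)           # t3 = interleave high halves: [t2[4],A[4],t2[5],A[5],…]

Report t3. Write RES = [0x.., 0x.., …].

RES = [0x45, 0x0f, 0x69, 0x8c, 0xd4, 0x8c, 0x50, 0x69]

  t0: e0 0f 8c 8c 69 87 e9 45
  t1: 69 2c 87 79 e9 50 45 d4
  t2: 2c 2c d4 d4 45 69 d4 50
  t3: 45 0f 69 8c d4 8c 50 69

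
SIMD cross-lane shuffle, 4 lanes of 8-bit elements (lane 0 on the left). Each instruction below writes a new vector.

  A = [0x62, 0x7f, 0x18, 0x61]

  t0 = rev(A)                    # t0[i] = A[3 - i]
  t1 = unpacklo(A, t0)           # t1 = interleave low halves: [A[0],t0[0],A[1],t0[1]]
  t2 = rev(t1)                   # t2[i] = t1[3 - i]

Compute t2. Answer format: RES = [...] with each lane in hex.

t0 = [0x61, 0x18, 0x7f, 0x62]
t1 = [0x62, 0x61, 0x7f, 0x18]
t2 = [0x18, 0x7f, 0x61, 0x62]

RES = [ 0x18  0x7f  0x61  0x62 ]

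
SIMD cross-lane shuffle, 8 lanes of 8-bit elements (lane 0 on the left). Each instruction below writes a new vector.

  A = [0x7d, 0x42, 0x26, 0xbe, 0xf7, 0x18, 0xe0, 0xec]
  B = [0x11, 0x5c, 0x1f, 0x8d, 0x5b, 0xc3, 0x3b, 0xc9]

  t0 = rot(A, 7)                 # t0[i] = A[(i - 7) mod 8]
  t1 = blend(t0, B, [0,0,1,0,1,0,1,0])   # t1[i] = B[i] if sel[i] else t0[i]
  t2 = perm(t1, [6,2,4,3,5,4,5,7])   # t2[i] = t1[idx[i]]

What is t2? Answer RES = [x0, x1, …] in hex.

  t0: 42 26 be f7 18 e0 ec 7d
  t1: 42 26 1f f7 5b e0 3b 7d
  t2: 3b 1f 5b f7 e0 5b e0 7d

RES = [0x3b, 0x1f, 0x5b, 0xf7, 0xe0, 0x5b, 0xe0, 0x7d]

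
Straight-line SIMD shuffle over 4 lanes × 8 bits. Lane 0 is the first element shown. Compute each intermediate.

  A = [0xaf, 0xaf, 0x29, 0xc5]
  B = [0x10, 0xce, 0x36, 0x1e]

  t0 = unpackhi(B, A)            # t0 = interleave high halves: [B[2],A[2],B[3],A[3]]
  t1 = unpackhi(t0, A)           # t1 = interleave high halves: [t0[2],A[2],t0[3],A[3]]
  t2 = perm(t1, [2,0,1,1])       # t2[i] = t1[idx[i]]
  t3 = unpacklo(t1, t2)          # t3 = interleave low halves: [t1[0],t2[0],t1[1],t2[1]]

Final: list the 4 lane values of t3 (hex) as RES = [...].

→ t0 |36|29|1e|c5|
→ t1 |1e|29|c5|c5|
→ t2 |c5|1e|29|29|
→ t3 |1e|c5|29|1e|

RES = [0x1e, 0xc5, 0x29, 0x1e]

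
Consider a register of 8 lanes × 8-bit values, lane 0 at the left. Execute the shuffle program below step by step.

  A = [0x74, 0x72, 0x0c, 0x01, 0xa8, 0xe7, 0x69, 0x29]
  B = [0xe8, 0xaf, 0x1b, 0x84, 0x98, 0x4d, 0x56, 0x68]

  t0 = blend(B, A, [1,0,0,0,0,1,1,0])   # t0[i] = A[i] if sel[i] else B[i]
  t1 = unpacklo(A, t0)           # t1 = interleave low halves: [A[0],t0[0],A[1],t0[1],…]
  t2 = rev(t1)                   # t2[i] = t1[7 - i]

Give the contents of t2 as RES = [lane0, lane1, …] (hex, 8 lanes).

RES = [0x84, 0x01, 0x1b, 0x0c, 0xaf, 0x72, 0x74, 0x74]

  t0: 74 af 1b 84 98 e7 69 68
  t1: 74 74 72 af 0c 1b 01 84
  t2: 84 01 1b 0c af 72 74 74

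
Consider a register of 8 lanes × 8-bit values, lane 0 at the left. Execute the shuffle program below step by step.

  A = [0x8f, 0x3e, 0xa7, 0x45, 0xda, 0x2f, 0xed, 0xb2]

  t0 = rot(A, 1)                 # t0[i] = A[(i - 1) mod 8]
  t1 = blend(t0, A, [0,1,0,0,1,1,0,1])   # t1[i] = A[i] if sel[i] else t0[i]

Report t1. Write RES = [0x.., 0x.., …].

t0 = [0xb2, 0x8f, 0x3e, 0xa7, 0x45, 0xda, 0x2f, 0xed]
t1 = [0xb2, 0x3e, 0x3e, 0xa7, 0xda, 0x2f, 0x2f, 0xb2]

RES = [ 0xb2  0x3e  0x3e  0xa7  0xda  0x2f  0x2f  0xb2 ]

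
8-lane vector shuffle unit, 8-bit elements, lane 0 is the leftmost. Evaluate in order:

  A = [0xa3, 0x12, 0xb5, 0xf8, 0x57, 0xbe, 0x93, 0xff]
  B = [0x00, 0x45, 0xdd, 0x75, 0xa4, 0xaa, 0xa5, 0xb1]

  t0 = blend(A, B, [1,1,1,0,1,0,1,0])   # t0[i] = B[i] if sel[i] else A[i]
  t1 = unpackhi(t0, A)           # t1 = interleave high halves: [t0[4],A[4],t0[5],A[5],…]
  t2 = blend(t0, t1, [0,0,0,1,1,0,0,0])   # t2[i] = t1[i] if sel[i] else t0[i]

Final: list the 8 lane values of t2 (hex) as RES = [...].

  t0: 00 45 dd f8 a4 be a5 ff
  t1: a4 57 be be a5 93 ff ff
  t2: 00 45 dd be a5 be a5 ff

RES = [0x00, 0x45, 0xdd, 0xbe, 0xa5, 0xbe, 0xa5, 0xff]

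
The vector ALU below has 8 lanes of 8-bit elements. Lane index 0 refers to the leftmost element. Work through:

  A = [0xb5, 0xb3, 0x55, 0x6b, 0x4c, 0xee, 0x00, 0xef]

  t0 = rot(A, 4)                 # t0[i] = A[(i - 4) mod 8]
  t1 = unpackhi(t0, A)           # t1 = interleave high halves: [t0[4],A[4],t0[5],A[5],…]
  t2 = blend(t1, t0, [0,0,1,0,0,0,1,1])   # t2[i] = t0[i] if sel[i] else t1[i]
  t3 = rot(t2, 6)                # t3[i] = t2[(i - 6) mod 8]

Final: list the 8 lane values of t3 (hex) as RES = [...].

RES = [0x00, 0xee, 0x55, 0x00, 0x55, 0x6b, 0xb5, 0x4c]

→ t0 |4c|ee|00|ef|b5|b3|55|6b|
→ t1 |b5|4c|b3|ee|55|00|6b|ef|
→ t2 |b5|4c|00|ee|55|00|55|6b|
→ t3 |00|ee|55|00|55|6b|b5|4c|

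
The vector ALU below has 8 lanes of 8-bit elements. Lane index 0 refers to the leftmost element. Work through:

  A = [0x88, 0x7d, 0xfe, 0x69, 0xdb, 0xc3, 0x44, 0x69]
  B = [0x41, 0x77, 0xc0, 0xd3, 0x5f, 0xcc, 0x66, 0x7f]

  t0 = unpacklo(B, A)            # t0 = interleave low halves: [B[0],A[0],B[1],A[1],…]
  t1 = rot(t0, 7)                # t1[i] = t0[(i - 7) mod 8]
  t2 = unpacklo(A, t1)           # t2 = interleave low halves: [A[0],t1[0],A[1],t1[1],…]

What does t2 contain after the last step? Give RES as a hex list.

t0 = [0x41, 0x88, 0x77, 0x7d, 0xc0, 0xfe, 0xd3, 0x69]
t1 = [0x88, 0x77, 0x7d, 0xc0, 0xfe, 0xd3, 0x69, 0x41]
t2 = [0x88, 0x88, 0x7d, 0x77, 0xfe, 0x7d, 0x69, 0xc0]

RES = [ 0x88  0x88  0x7d  0x77  0xfe  0x7d  0x69  0xc0 ]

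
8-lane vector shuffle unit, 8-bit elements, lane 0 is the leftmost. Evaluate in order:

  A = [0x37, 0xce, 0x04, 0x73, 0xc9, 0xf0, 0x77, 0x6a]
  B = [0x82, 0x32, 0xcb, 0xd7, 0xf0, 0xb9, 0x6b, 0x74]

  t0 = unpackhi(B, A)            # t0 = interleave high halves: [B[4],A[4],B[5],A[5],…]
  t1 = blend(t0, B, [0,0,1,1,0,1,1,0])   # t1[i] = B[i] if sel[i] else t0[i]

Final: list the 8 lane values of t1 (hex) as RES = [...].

t0 = [0xf0, 0xc9, 0xb9, 0xf0, 0x6b, 0x77, 0x74, 0x6a]
t1 = [0xf0, 0xc9, 0xcb, 0xd7, 0x6b, 0xb9, 0x6b, 0x6a]

RES = [ 0xf0  0xc9  0xcb  0xd7  0x6b  0xb9  0x6b  0x6a ]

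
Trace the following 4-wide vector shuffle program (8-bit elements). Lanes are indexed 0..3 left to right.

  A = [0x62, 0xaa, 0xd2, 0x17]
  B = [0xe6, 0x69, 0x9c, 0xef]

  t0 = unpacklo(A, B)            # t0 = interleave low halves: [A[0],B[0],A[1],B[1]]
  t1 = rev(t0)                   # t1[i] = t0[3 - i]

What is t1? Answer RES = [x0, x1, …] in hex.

→ t0 |62|e6|aa|69|
→ t1 |69|aa|e6|62|

RES = [0x69, 0xaa, 0xe6, 0x62]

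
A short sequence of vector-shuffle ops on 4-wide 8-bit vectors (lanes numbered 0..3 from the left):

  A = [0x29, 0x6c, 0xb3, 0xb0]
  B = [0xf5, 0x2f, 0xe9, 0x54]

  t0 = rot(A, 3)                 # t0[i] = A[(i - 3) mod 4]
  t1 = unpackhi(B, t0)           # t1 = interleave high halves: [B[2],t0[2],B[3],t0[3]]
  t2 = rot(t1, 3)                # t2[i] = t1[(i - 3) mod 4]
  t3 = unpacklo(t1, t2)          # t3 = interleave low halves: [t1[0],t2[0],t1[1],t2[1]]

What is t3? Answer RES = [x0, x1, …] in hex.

RES = [ 0xe9  0xb0  0xb0  0x54 ]

t0 = [0x6c, 0xb3, 0xb0, 0x29]
t1 = [0xe9, 0xb0, 0x54, 0x29]
t2 = [0xb0, 0x54, 0x29, 0xe9]
t3 = [0xe9, 0xb0, 0xb0, 0x54]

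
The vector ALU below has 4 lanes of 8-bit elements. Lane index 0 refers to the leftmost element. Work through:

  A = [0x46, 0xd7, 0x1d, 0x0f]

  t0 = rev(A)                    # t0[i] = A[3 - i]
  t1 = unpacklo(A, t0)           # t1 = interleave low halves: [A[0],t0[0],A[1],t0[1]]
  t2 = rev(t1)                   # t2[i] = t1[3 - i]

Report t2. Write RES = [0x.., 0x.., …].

  t0: 0f 1d d7 46
  t1: 46 0f d7 1d
  t2: 1d d7 0f 46

RES = [ 0x1d  0xd7  0x0f  0x46 ]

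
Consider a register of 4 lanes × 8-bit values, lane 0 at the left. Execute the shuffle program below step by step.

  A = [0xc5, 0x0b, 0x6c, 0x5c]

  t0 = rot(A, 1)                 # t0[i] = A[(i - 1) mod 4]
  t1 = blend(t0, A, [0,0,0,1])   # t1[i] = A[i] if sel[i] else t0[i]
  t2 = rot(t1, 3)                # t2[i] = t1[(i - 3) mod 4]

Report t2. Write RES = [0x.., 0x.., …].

→ t0 |5c|c5|0b|6c|
→ t1 |5c|c5|0b|5c|
→ t2 |c5|0b|5c|5c|

RES = [ 0xc5  0x0b  0x5c  0x5c ]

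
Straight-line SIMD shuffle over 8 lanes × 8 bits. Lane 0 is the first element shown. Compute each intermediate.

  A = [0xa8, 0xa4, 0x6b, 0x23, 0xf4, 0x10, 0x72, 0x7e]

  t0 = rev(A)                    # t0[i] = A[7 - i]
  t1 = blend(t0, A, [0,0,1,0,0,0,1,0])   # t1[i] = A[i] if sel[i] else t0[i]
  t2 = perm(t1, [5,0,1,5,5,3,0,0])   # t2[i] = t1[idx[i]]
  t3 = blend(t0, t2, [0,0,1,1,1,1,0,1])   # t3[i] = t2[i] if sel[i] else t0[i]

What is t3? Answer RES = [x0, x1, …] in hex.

RES = [0x7e, 0x72, 0x72, 0x6b, 0x6b, 0xf4, 0xa4, 0x7e]

→ t0 |7e|72|10|f4|23|6b|a4|a8|
→ t1 |7e|72|6b|f4|23|6b|72|a8|
→ t2 |6b|7e|72|6b|6b|f4|7e|7e|
→ t3 |7e|72|72|6b|6b|f4|a4|7e|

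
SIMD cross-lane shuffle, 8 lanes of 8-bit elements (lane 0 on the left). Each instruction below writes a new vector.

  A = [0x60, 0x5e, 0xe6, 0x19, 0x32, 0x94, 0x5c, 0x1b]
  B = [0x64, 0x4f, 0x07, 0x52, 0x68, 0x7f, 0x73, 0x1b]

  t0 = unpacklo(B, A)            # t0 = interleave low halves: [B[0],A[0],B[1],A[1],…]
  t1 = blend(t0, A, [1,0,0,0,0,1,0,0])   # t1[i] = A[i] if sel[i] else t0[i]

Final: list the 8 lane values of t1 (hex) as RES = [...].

RES = [0x60, 0x60, 0x4f, 0x5e, 0x07, 0x94, 0x52, 0x19]

  t0: 64 60 4f 5e 07 e6 52 19
  t1: 60 60 4f 5e 07 94 52 19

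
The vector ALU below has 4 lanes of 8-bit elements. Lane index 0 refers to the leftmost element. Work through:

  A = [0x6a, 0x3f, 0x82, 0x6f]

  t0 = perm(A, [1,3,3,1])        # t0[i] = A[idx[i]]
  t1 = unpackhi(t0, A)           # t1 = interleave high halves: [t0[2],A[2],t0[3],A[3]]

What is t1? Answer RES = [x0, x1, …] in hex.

RES = [0x6f, 0x82, 0x3f, 0x6f]

t0 = [0x3f, 0x6f, 0x6f, 0x3f]
t1 = [0x6f, 0x82, 0x3f, 0x6f]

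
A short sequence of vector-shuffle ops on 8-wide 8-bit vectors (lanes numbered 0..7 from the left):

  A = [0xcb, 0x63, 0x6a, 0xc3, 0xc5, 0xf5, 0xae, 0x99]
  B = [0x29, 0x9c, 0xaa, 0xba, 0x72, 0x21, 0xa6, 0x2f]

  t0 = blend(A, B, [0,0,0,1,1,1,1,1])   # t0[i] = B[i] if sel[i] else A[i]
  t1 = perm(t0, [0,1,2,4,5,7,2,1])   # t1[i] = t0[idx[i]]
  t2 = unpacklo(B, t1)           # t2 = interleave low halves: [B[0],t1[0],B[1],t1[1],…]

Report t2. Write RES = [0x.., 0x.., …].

→ t0 |cb|63|6a|ba|72|21|a6|2f|
→ t1 |cb|63|6a|72|21|2f|6a|63|
→ t2 |29|cb|9c|63|aa|6a|ba|72|

RES = [ 0x29  0xcb  0x9c  0x63  0xaa  0x6a  0xba  0x72 ]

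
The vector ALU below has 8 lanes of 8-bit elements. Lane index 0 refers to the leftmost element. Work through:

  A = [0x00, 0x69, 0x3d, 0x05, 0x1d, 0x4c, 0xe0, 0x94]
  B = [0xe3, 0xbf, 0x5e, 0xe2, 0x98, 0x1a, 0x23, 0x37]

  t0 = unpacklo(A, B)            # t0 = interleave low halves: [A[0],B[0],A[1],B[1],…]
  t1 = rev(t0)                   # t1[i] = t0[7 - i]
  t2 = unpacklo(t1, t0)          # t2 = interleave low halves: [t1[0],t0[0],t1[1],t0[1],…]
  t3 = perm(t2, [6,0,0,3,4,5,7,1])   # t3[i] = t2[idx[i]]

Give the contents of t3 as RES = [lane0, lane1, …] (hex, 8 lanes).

RES = [ 0x3d  0xe2  0xe2  0xe3  0x5e  0x69  0xbf  0x00 ]

→ t0 |00|e3|69|bf|3d|5e|05|e2|
→ t1 |e2|05|5e|3d|bf|69|e3|00|
→ t2 |e2|00|05|e3|5e|69|3d|bf|
→ t3 |3d|e2|e2|e3|5e|69|bf|00|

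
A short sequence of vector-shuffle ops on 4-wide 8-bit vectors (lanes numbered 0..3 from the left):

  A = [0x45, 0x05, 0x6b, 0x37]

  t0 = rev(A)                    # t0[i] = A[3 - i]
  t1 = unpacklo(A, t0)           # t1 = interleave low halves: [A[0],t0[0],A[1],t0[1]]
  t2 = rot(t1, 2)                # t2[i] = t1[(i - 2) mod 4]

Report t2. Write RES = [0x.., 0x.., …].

  t0: 37 6b 05 45
  t1: 45 37 05 6b
  t2: 05 6b 45 37

RES = [ 0x05  0x6b  0x45  0x37 ]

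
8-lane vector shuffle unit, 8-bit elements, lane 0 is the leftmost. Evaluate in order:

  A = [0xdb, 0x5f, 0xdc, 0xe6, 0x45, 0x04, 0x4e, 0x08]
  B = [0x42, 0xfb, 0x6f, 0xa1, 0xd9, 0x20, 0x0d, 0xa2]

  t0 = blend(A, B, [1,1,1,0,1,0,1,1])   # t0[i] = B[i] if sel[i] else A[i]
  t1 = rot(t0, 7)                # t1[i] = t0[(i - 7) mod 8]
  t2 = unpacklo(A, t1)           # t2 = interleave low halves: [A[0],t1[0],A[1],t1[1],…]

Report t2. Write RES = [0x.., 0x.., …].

→ t0 |42|fb|6f|e6|d9|04|0d|a2|
→ t1 |fb|6f|e6|d9|04|0d|a2|42|
→ t2 |db|fb|5f|6f|dc|e6|e6|d9|

RES = [0xdb, 0xfb, 0x5f, 0x6f, 0xdc, 0xe6, 0xe6, 0xd9]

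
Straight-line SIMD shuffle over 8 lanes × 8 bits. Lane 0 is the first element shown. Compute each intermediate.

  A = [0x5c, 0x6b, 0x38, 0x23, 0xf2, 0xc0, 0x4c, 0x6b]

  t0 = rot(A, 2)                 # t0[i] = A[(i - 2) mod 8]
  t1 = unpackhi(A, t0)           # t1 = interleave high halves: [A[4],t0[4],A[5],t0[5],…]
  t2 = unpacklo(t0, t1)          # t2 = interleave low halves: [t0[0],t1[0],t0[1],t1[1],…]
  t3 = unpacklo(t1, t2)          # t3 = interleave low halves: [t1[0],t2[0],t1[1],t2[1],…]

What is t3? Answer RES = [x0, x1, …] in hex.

RES = [0xf2, 0x4c, 0x38, 0xf2, 0xc0, 0x6b, 0x23, 0x38]

t0 = [0x4c, 0x6b, 0x5c, 0x6b, 0x38, 0x23, 0xf2, 0xc0]
t1 = [0xf2, 0x38, 0xc0, 0x23, 0x4c, 0xf2, 0x6b, 0xc0]
t2 = [0x4c, 0xf2, 0x6b, 0x38, 0x5c, 0xc0, 0x6b, 0x23]
t3 = [0xf2, 0x4c, 0x38, 0xf2, 0xc0, 0x6b, 0x23, 0x38]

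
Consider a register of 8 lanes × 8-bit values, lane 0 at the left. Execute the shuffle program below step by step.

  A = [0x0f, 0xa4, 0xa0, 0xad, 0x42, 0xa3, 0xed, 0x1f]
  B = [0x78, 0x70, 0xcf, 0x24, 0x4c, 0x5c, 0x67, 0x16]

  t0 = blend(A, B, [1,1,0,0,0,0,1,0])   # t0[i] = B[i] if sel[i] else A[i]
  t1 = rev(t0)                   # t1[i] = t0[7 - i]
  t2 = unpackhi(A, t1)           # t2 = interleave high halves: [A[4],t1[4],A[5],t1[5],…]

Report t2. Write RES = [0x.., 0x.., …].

RES = [0x42, 0xad, 0xa3, 0xa0, 0xed, 0x70, 0x1f, 0x78]

t0 = [0x78, 0x70, 0xa0, 0xad, 0x42, 0xa3, 0x67, 0x1f]
t1 = [0x1f, 0x67, 0xa3, 0x42, 0xad, 0xa0, 0x70, 0x78]
t2 = [0x42, 0xad, 0xa3, 0xa0, 0xed, 0x70, 0x1f, 0x78]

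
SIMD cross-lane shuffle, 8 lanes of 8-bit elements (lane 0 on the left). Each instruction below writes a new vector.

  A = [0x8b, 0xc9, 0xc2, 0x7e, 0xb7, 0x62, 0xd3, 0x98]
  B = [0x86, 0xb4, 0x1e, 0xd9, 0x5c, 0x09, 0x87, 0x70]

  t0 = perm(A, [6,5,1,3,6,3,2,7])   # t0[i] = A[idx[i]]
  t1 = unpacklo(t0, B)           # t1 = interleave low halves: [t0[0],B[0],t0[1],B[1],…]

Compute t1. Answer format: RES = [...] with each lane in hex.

RES = [ 0xd3  0x86  0x62  0xb4  0xc9  0x1e  0x7e  0xd9 ]

→ t0 |d3|62|c9|7e|d3|7e|c2|98|
→ t1 |d3|86|62|b4|c9|1e|7e|d9|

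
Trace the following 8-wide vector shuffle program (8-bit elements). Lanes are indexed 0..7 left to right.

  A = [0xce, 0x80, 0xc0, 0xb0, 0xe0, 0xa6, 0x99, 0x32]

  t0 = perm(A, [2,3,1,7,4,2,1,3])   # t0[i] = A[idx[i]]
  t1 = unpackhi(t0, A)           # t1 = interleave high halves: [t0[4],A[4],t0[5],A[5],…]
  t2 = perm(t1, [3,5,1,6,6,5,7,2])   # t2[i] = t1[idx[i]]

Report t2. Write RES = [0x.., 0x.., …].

  t0: c0 b0 80 32 e0 c0 80 b0
  t1: e0 e0 c0 a6 80 99 b0 32
  t2: a6 99 e0 b0 b0 99 32 c0

RES = [ 0xa6  0x99  0xe0  0xb0  0xb0  0x99  0x32  0xc0 ]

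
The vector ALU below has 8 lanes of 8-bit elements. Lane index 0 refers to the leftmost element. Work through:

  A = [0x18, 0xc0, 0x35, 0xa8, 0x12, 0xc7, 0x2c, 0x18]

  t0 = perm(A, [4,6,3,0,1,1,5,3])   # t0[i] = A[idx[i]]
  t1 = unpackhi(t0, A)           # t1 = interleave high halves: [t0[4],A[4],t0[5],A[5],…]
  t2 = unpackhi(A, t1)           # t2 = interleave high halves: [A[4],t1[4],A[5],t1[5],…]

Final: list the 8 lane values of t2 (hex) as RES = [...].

→ t0 |12|2c|a8|18|c0|c0|c7|a8|
→ t1 |c0|12|c0|c7|c7|2c|a8|18|
→ t2 |12|c7|c7|2c|2c|a8|18|18|

RES = [ 0x12  0xc7  0xc7  0x2c  0x2c  0xa8  0x18  0x18 ]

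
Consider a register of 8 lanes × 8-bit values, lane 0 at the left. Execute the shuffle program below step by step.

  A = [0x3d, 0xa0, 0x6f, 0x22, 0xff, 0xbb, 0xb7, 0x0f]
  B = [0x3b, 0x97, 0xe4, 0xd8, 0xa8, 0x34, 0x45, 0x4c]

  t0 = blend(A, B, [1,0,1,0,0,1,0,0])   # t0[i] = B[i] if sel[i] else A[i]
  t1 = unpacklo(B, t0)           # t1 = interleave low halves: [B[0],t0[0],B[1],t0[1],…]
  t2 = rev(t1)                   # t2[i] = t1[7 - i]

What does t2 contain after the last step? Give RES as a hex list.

RES = [0x22, 0xd8, 0xe4, 0xe4, 0xa0, 0x97, 0x3b, 0x3b]

  t0: 3b a0 e4 22 ff 34 b7 0f
  t1: 3b 3b 97 a0 e4 e4 d8 22
  t2: 22 d8 e4 e4 a0 97 3b 3b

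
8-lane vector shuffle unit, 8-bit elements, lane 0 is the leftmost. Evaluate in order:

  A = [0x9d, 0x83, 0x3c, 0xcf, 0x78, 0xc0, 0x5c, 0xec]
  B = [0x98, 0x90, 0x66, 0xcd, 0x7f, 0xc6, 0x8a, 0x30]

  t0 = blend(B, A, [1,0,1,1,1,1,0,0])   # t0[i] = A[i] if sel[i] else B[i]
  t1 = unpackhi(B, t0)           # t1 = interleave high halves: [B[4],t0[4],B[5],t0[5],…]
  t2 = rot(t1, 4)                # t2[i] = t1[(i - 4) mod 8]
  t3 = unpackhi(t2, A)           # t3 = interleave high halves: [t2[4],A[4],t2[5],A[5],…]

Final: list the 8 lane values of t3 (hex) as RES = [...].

RES = [ 0x7f  0x78  0x78  0xc0  0xc6  0x5c  0xc0  0xec ]

→ t0 |9d|90|3c|cf|78|c0|8a|30|
→ t1 |7f|78|c6|c0|8a|8a|30|30|
→ t2 |8a|8a|30|30|7f|78|c6|c0|
→ t3 |7f|78|78|c0|c6|5c|c0|ec|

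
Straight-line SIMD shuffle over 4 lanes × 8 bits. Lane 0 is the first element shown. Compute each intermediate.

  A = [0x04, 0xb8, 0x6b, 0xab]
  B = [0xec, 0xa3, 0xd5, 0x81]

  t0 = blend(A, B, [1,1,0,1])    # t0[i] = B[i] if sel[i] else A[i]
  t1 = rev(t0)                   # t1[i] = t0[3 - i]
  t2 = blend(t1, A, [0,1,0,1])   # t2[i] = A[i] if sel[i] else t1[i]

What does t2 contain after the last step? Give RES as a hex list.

t0 = [0xec, 0xa3, 0x6b, 0x81]
t1 = [0x81, 0x6b, 0xa3, 0xec]
t2 = [0x81, 0xb8, 0xa3, 0xab]

RES = [ 0x81  0xb8  0xa3  0xab ]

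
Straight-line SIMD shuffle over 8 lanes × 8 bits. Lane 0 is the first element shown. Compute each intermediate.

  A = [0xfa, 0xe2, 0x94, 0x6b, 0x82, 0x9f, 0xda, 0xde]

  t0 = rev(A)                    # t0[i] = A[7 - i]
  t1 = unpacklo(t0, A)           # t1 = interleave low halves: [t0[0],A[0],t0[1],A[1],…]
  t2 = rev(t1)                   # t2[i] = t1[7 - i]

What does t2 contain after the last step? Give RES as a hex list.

RES = [ 0x6b  0x82  0x94  0x9f  0xe2  0xda  0xfa  0xde ]

  t0: de da 9f 82 6b 94 e2 fa
  t1: de fa da e2 9f 94 82 6b
  t2: 6b 82 94 9f e2 da fa de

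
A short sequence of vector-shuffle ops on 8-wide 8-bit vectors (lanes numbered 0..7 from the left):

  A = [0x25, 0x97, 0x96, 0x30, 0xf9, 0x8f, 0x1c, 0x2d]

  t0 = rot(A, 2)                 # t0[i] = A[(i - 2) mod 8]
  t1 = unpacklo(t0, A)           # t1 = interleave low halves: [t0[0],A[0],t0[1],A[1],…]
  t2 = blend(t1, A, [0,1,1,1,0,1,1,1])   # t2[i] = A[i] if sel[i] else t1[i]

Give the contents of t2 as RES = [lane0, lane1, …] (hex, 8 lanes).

RES = [0x1c, 0x97, 0x96, 0x30, 0x25, 0x8f, 0x1c, 0x2d]

  t0: 1c 2d 25 97 96 30 f9 8f
  t1: 1c 25 2d 97 25 96 97 30
  t2: 1c 97 96 30 25 8f 1c 2d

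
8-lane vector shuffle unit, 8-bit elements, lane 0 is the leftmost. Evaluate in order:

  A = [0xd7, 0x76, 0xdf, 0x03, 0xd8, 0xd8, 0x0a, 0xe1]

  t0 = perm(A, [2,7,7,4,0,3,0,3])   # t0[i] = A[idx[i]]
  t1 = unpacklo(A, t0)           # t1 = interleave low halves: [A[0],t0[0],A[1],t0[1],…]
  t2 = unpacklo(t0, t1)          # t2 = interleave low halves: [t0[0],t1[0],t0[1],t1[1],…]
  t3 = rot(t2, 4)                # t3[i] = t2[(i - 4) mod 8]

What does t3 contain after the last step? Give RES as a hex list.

RES = [0xe1, 0x76, 0xd8, 0xe1, 0xdf, 0xd7, 0xe1, 0xdf]

→ t0 |df|e1|e1|d8|d7|03|d7|03|
→ t1 |d7|df|76|e1|df|e1|03|d8|
→ t2 |df|d7|e1|df|e1|76|d8|e1|
→ t3 |e1|76|d8|e1|df|d7|e1|df|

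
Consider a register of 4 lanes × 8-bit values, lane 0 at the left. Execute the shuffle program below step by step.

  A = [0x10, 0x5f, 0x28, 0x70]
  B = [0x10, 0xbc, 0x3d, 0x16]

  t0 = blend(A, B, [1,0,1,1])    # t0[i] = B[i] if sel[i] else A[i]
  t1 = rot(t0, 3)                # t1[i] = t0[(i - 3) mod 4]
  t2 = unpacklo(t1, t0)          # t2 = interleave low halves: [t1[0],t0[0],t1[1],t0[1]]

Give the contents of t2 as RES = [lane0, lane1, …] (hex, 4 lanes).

RES = [ 0x5f  0x10  0x3d  0x5f ]

→ t0 |10|5f|3d|16|
→ t1 |5f|3d|16|10|
→ t2 |5f|10|3d|5f|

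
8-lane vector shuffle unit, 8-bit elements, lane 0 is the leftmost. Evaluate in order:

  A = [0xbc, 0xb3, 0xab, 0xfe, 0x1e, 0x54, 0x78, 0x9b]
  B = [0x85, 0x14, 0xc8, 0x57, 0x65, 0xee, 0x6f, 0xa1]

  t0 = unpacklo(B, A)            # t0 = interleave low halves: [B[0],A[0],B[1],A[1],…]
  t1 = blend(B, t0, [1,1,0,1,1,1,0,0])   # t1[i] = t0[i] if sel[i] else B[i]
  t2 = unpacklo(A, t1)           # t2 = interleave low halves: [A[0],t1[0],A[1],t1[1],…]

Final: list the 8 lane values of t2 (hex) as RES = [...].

RES = [0xbc, 0x85, 0xb3, 0xbc, 0xab, 0xc8, 0xfe, 0xb3]

  t0: 85 bc 14 b3 c8 ab 57 fe
  t1: 85 bc c8 b3 c8 ab 6f a1
  t2: bc 85 b3 bc ab c8 fe b3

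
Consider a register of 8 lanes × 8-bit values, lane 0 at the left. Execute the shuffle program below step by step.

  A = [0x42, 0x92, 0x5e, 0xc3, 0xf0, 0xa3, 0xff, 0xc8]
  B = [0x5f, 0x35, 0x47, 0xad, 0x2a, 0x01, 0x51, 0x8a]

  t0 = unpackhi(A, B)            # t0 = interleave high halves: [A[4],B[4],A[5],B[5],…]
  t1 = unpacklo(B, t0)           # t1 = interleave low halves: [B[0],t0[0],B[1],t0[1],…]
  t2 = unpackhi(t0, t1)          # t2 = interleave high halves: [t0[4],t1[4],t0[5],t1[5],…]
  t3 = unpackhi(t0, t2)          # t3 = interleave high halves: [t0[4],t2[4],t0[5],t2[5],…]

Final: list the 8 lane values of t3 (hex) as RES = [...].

RES = [ 0xff  0xc8  0x51  0xad  0xc8  0x8a  0x8a  0x01 ]

→ t0 |f0|2a|a3|01|ff|51|c8|8a|
→ t1 |5f|f0|35|2a|47|a3|ad|01|
→ t2 |ff|47|51|a3|c8|ad|8a|01|
→ t3 |ff|c8|51|ad|c8|8a|8a|01|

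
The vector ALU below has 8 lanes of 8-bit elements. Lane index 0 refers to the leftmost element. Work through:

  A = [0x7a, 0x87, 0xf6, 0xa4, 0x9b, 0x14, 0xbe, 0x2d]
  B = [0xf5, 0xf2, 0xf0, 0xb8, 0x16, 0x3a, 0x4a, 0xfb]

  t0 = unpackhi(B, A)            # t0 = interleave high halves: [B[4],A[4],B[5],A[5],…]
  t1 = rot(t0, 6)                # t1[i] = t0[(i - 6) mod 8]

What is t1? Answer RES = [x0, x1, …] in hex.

→ t0 |16|9b|3a|14|4a|be|fb|2d|
→ t1 |3a|14|4a|be|fb|2d|16|9b|

RES = [0x3a, 0x14, 0x4a, 0xbe, 0xfb, 0x2d, 0x16, 0x9b]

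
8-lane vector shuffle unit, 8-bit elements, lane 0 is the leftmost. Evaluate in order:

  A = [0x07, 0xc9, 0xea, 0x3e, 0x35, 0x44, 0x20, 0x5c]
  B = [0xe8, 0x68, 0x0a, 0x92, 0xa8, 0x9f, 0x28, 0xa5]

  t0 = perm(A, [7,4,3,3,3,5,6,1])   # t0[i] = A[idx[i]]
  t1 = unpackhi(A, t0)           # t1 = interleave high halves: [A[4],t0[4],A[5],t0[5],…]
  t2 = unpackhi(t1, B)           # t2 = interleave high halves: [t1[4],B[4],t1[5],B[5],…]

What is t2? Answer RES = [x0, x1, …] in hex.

  t0: 5c 35 3e 3e 3e 44 20 c9
  t1: 35 3e 44 44 20 20 5c c9
  t2: 20 a8 20 9f 5c 28 c9 a5

RES = [0x20, 0xa8, 0x20, 0x9f, 0x5c, 0x28, 0xc9, 0xa5]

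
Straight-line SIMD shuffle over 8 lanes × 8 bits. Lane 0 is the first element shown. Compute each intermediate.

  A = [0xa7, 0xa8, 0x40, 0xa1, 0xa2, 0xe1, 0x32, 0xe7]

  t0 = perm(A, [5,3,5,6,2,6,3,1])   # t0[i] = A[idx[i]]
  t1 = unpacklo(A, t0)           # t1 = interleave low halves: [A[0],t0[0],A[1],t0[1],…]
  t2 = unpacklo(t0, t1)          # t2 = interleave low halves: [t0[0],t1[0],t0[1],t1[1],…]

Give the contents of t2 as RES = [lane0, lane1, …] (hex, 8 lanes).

RES = [ 0xe1  0xa7  0xa1  0xe1  0xe1  0xa8  0x32  0xa1 ]

t0 = [0xe1, 0xa1, 0xe1, 0x32, 0x40, 0x32, 0xa1, 0xa8]
t1 = [0xa7, 0xe1, 0xa8, 0xa1, 0x40, 0xe1, 0xa1, 0x32]
t2 = [0xe1, 0xa7, 0xa1, 0xe1, 0xe1, 0xa8, 0x32, 0xa1]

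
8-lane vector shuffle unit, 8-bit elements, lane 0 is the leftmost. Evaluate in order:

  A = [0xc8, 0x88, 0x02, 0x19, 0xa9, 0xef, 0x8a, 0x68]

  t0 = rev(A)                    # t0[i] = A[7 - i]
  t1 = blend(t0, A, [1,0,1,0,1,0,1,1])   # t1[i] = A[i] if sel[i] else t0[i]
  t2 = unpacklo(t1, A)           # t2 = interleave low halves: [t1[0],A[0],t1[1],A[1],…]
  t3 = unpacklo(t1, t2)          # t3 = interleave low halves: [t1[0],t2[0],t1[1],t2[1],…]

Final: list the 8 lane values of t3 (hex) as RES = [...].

→ t0 |68|8a|ef|a9|19|02|88|c8|
→ t1 |c8|8a|02|a9|a9|02|8a|68|
→ t2 |c8|c8|8a|88|02|02|a9|19|
→ t3 |c8|c8|8a|c8|02|8a|a9|88|

RES = [0xc8, 0xc8, 0x8a, 0xc8, 0x02, 0x8a, 0xa9, 0x88]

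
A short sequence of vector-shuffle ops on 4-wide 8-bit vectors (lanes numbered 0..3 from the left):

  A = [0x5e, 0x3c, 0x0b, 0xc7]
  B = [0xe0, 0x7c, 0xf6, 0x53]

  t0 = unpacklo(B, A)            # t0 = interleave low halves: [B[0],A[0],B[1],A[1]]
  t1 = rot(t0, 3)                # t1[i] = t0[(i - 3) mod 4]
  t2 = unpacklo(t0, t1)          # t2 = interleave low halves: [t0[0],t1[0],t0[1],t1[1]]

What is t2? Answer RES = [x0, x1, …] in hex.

RES = [0xe0, 0x5e, 0x5e, 0x7c]

t0 = [0xe0, 0x5e, 0x7c, 0x3c]
t1 = [0x5e, 0x7c, 0x3c, 0xe0]
t2 = [0xe0, 0x5e, 0x5e, 0x7c]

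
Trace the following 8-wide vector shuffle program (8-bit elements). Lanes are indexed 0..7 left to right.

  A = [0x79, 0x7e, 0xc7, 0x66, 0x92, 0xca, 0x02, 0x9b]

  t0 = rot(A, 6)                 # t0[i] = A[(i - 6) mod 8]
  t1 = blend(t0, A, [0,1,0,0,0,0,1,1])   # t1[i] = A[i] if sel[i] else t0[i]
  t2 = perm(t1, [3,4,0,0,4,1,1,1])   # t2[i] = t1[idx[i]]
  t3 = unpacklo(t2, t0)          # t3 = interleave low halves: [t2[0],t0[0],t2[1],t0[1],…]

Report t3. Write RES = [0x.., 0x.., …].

→ t0 |c7|66|92|ca|02|9b|79|7e|
→ t1 |c7|7e|92|ca|02|9b|02|9b|
→ t2 |ca|02|c7|c7|02|7e|7e|7e|
→ t3 |ca|c7|02|66|c7|92|c7|ca|

RES = [0xca, 0xc7, 0x02, 0x66, 0xc7, 0x92, 0xc7, 0xca]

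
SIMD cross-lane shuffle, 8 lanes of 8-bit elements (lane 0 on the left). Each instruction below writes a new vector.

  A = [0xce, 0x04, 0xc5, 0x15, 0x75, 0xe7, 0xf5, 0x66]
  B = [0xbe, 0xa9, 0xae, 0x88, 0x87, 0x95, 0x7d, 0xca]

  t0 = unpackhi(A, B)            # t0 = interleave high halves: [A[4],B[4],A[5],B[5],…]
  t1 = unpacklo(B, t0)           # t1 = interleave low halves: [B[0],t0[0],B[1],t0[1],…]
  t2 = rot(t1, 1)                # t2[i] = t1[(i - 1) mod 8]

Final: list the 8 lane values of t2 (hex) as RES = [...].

→ t0 |75|87|e7|95|f5|7d|66|ca|
→ t1 |be|75|a9|87|ae|e7|88|95|
→ t2 |95|be|75|a9|87|ae|e7|88|

RES = [0x95, 0xbe, 0x75, 0xa9, 0x87, 0xae, 0xe7, 0x88]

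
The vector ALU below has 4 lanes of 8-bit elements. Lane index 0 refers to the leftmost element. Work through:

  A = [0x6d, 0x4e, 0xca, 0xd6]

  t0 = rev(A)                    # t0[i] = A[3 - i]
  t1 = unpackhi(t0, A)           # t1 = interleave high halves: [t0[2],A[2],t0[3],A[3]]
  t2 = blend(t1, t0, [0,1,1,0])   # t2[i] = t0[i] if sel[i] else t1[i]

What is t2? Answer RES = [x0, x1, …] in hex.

t0 = [0xd6, 0xca, 0x4e, 0x6d]
t1 = [0x4e, 0xca, 0x6d, 0xd6]
t2 = [0x4e, 0xca, 0x4e, 0xd6]

RES = [0x4e, 0xca, 0x4e, 0xd6]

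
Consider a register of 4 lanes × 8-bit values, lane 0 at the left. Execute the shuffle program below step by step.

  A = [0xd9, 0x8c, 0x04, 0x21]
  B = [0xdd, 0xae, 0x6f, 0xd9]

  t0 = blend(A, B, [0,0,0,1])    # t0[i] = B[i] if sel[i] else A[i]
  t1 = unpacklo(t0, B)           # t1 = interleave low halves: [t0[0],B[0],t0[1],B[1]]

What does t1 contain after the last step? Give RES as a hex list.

RES = [ 0xd9  0xdd  0x8c  0xae ]

t0 = [0xd9, 0x8c, 0x04, 0xd9]
t1 = [0xd9, 0xdd, 0x8c, 0xae]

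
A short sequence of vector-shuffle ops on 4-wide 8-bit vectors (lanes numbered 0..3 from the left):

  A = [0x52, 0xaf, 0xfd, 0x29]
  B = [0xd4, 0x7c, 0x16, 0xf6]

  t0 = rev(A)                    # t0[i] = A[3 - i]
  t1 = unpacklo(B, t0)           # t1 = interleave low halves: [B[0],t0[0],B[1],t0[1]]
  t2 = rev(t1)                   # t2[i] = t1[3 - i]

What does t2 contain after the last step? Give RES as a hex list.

→ t0 |29|fd|af|52|
→ t1 |d4|29|7c|fd|
→ t2 |fd|7c|29|d4|

RES = [ 0xfd  0x7c  0x29  0xd4 ]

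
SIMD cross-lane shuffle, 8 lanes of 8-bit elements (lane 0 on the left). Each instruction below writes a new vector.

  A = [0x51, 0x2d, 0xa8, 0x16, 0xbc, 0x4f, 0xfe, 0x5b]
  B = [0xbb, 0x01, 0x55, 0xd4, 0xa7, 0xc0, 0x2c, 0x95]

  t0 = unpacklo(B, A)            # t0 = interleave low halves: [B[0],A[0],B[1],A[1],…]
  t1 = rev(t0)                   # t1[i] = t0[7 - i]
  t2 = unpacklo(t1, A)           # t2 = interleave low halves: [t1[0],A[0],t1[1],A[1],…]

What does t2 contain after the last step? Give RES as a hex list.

  t0: bb 51 01 2d 55 a8 d4 16
  t1: 16 d4 a8 55 2d 01 51 bb
  t2: 16 51 d4 2d a8 a8 55 16

RES = [0x16, 0x51, 0xd4, 0x2d, 0xa8, 0xa8, 0x55, 0x16]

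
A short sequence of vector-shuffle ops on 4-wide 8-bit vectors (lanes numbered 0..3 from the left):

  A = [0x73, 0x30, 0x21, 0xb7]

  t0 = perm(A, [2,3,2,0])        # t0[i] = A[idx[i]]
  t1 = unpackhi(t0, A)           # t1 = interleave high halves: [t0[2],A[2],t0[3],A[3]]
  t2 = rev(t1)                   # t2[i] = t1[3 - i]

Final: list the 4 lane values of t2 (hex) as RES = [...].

RES = [ 0xb7  0x73  0x21  0x21 ]

t0 = [0x21, 0xb7, 0x21, 0x73]
t1 = [0x21, 0x21, 0x73, 0xb7]
t2 = [0xb7, 0x73, 0x21, 0x21]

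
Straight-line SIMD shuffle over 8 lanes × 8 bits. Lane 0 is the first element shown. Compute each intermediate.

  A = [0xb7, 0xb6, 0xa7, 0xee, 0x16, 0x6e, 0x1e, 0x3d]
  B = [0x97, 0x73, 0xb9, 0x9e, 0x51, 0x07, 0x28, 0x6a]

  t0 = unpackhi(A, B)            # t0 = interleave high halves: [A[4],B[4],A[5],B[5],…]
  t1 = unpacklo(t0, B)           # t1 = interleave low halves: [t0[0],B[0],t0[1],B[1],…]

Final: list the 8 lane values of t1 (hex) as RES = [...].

t0 = [0x16, 0x51, 0x6e, 0x07, 0x1e, 0x28, 0x3d, 0x6a]
t1 = [0x16, 0x97, 0x51, 0x73, 0x6e, 0xb9, 0x07, 0x9e]

RES = [0x16, 0x97, 0x51, 0x73, 0x6e, 0xb9, 0x07, 0x9e]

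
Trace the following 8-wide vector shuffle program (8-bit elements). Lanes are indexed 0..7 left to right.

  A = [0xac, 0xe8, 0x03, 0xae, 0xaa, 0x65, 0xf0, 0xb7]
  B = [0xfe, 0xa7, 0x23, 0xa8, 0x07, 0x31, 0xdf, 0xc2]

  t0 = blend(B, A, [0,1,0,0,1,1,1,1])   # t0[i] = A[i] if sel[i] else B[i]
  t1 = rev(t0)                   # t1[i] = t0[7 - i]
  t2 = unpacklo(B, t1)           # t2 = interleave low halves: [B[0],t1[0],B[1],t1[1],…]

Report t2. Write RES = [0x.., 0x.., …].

t0 = [0xfe, 0xe8, 0x23, 0xa8, 0xaa, 0x65, 0xf0, 0xb7]
t1 = [0xb7, 0xf0, 0x65, 0xaa, 0xa8, 0x23, 0xe8, 0xfe]
t2 = [0xfe, 0xb7, 0xa7, 0xf0, 0x23, 0x65, 0xa8, 0xaa]

RES = [0xfe, 0xb7, 0xa7, 0xf0, 0x23, 0x65, 0xa8, 0xaa]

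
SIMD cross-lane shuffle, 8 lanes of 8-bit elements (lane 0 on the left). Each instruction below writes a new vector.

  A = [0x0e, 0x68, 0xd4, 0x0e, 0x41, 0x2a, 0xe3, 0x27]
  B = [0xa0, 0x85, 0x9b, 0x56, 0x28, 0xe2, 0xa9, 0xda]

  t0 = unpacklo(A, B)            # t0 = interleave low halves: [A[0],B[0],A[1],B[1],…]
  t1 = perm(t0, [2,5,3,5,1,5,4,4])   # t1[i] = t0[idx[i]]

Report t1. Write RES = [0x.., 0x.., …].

RES = [0x68, 0x9b, 0x85, 0x9b, 0xa0, 0x9b, 0xd4, 0xd4]

  t0: 0e a0 68 85 d4 9b 0e 56
  t1: 68 9b 85 9b a0 9b d4 d4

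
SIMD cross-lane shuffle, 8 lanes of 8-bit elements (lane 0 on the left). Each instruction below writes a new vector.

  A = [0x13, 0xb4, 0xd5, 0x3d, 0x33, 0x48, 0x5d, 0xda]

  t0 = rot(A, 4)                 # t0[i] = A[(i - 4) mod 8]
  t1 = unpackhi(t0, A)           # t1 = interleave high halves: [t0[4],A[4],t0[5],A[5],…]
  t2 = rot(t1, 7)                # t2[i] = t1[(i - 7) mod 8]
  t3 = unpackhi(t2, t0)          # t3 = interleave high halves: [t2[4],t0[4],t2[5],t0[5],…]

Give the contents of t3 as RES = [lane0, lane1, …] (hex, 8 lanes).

RES = [0x5d, 0x13, 0x3d, 0xb4, 0xda, 0xd5, 0x13, 0x3d]

→ t0 |33|48|5d|da|13|b4|d5|3d|
→ t1 |13|33|b4|48|d5|5d|3d|da|
→ t2 |33|b4|48|d5|5d|3d|da|13|
→ t3 |5d|13|3d|b4|da|d5|13|3d|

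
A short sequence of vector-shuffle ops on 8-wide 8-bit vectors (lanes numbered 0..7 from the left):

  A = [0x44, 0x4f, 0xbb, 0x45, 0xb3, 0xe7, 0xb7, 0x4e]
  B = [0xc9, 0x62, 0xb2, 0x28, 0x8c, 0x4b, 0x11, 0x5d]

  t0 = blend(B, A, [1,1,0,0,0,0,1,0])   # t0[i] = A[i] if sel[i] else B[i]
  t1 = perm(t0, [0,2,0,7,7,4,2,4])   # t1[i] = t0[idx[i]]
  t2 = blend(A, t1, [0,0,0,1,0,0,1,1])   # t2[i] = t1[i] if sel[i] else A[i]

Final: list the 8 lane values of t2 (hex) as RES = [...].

RES = [ 0x44  0x4f  0xbb  0x5d  0xb3  0xe7  0xb2  0x8c ]

t0 = [0x44, 0x4f, 0xb2, 0x28, 0x8c, 0x4b, 0xb7, 0x5d]
t1 = [0x44, 0xb2, 0x44, 0x5d, 0x5d, 0x8c, 0xb2, 0x8c]
t2 = [0x44, 0x4f, 0xbb, 0x5d, 0xb3, 0xe7, 0xb2, 0x8c]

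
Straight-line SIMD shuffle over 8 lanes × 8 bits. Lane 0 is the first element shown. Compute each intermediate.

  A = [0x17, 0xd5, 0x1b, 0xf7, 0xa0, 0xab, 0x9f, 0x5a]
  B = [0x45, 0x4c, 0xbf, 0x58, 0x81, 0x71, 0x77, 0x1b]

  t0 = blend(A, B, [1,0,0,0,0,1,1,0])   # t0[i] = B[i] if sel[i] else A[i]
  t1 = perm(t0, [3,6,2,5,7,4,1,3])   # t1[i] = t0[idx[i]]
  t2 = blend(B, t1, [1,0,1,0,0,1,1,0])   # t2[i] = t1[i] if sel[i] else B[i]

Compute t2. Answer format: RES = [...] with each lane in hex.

→ t0 |45|d5|1b|f7|a0|71|77|5a|
→ t1 |f7|77|1b|71|5a|a0|d5|f7|
→ t2 |f7|4c|1b|58|81|a0|d5|1b|

RES = [0xf7, 0x4c, 0x1b, 0x58, 0x81, 0xa0, 0xd5, 0x1b]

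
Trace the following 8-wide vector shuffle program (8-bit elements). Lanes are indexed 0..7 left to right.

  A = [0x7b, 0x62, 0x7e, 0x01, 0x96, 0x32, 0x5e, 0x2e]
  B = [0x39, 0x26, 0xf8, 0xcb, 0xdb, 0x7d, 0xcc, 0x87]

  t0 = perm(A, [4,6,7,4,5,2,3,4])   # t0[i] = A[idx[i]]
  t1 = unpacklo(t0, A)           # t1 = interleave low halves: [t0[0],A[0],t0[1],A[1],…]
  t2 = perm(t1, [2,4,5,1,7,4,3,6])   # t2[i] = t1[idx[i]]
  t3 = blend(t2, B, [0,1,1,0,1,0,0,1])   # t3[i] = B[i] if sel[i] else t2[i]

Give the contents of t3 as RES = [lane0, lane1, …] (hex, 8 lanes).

→ t0 |96|5e|2e|96|32|7e|01|96|
→ t1 |96|7b|5e|62|2e|7e|96|01|
→ t2 |5e|2e|7e|7b|01|2e|62|96|
→ t3 |5e|26|f8|7b|db|2e|62|87|

RES = [0x5e, 0x26, 0xf8, 0x7b, 0xdb, 0x2e, 0x62, 0x87]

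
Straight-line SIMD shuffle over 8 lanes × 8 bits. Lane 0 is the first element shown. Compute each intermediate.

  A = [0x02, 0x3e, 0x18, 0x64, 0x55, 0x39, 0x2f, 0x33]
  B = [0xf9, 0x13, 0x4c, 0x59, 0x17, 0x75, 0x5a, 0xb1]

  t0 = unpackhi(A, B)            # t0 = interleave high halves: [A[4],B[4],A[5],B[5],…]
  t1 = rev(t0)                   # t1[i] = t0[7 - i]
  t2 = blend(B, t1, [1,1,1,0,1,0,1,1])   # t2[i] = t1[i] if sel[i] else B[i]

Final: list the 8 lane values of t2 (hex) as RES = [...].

→ t0 |55|17|39|75|2f|5a|33|b1|
→ t1 |b1|33|5a|2f|75|39|17|55|
→ t2 |b1|33|5a|59|75|75|17|55|

RES = [0xb1, 0x33, 0x5a, 0x59, 0x75, 0x75, 0x17, 0x55]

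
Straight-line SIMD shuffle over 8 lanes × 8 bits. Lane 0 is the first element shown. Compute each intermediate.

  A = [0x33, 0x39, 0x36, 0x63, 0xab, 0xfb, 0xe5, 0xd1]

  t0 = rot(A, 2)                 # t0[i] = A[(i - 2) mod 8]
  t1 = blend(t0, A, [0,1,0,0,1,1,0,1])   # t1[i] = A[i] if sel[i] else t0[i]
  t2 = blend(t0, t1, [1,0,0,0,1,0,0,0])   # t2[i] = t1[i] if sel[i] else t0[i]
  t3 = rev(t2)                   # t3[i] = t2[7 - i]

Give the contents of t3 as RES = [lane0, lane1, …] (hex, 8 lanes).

RES = [ 0xfb  0xab  0x63  0xab  0x39  0x33  0xd1  0xe5 ]

  t0: e5 d1 33 39 36 63 ab fb
  t1: e5 39 33 39 ab fb ab d1
  t2: e5 d1 33 39 ab 63 ab fb
  t3: fb ab 63 ab 39 33 d1 e5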